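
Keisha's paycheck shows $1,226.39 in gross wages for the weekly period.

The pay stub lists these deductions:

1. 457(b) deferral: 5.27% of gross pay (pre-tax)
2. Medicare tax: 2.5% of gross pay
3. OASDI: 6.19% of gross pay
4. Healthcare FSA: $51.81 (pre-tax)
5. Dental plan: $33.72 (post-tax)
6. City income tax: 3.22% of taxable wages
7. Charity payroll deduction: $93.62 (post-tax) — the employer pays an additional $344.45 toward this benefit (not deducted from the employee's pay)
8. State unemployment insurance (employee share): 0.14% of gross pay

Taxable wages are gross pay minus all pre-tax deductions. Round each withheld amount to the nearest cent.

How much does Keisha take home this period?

457(b) deferral: $1,226.39 × 0.0527 = $64.63
Healthcare FSA: $51.81
Pre-tax total = $64.63 + $51.81 = $116.44
Taxable wages = $1,226.39 − $116.44 = $1,109.95
City income tax: $1,109.95 × 0.0322 = $35.74
State unemployment insurance (employee share): $1,226.39 × 0.0014 = $1.72
Medicare tax: $1,226.39 × 0.025 = $30.66
OASDI: $1,226.39 × 0.0619 = $75.91
Dental plan: $33.72
Charity payroll deduction: $93.62
(Employer's $344.45 toward charity payroll deduction is not withheld from the employee.)
Total deductions = $64.63 + $51.81 + $35.74 + $1.72 + $30.66 + $75.91 + $33.72 + $93.62 = $387.81
Net pay = $1,226.39 − $387.81 = $838.58

$838.58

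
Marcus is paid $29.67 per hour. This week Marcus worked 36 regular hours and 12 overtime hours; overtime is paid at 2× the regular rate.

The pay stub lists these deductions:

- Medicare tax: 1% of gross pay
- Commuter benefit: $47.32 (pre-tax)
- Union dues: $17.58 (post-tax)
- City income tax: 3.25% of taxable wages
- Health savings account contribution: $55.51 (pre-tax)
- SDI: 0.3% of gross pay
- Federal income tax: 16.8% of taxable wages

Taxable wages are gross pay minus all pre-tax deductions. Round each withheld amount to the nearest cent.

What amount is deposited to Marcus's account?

$1300.34

Regular pay: 36 × $29.67 = $1068.12
Overtime pay: 12 × $29.67 × 2 = $712.08
Gross pay = $1068.12 + $712.08 = $1780.20
Health savings account contribution: $55.51
Commuter benefit: $47.32
Pre-tax total = $55.51 + $47.32 = $102.83
Taxable wages = $1780.20 − $102.83 = $1677.37
Federal income tax: $1677.37 × 0.168 = $281.80
City income tax: $1677.37 × 0.0325 = $54.51
SDI: $1780.20 × 0.003 = $5.34
Medicare tax: $1780.20 × 0.01 = $17.80
Union dues: $17.58
Total deductions = $55.51 + $47.32 + $281.80 + $54.51 + $5.34 + $17.80 + $17.58 = $479.86
Net pay = $1780.20 − $479.86 = $1300.34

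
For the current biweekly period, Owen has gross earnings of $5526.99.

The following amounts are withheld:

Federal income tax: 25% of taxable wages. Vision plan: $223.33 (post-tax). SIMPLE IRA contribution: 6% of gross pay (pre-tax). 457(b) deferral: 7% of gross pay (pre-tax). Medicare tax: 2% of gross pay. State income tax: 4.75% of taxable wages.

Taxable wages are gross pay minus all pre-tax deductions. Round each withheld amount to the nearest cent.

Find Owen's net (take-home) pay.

$3044.09

457(b) deferral: $5526.99 × 0.07 = $386.89
SIMPLE IRA contribution: $5526.99 × 0.06 = $331.62
Pre-tax total = $386.89 + $331.62 = $718.51
Taxable wages = $5526.99 − $718.51 = $4808.48
State income tax: $4808.48 × 0.0475 = $228.40
Federal income tax: $4808.48 × 0.25 = $1202.12
Medicare tax: $5526.99 × 0.02 = $110.54
Vision plan: $223.33
Total deductions = $386.89 + $331.62 + $228.40 + $1202.12 + $110.54 + $223.33 = $2482.90
Net pay = $5526.99 − $2482.90 = $3044.09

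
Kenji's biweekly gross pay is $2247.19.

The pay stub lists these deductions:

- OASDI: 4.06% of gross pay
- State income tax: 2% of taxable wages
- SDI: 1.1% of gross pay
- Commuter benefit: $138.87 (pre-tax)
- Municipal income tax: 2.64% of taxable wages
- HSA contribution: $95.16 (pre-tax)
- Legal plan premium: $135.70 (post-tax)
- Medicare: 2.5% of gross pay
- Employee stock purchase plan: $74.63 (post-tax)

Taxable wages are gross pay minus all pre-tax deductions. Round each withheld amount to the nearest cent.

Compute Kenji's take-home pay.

$1537.28

HSA contribution: $95.16
Commuter benefit: $138.87
Pre-tax total = $95.16 + $138.87 = $234.03
Taxable wages = $2247.19 − $234.03 = $2013.16
State income tax: $2013.16 × 0.02 = $40.26
Municipal income tax: $2013.16 × 0.0264 = $53.15
OASDI: $2247.19 × 0.0406 = $91.24
Medicare: $2247.19 × 0.025 = $56.18
SDI: $2247.19 × 0.011 = $24.72
Legal plan premium: $135.70
Employee stock purchase plan: $74.63
Total deductions = $95.16 + $138.87 + $40.26 + $53.15 + $91.24 + $56.18 + $24.72 + $135.70 + $74.63 = $709.91
Net pay = $2247.19 − $709.91 = $1537.28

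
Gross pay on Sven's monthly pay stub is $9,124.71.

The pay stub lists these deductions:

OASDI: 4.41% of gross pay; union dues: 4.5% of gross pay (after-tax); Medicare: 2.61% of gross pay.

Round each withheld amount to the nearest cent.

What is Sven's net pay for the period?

$8,073.55

OASDI: $9,124.71 × 0.0441 = $402.40
Medicare: $9,124.71 × 0.0261 = $238.15
Union dues: $9,124.71 × 0.045 = $410.61
Total deductions = $402.40 + $238.15 + $410.61 = $1,051.16
Net pay = $9,124.71 − $1,051.16 = $8,073.55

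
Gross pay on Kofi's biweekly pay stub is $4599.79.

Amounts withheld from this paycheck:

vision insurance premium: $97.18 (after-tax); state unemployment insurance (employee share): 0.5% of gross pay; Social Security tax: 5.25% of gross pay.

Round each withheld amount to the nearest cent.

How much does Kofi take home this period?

$4238.12

Social Security tax: $4599.79 × 0.0525 = $241.49
State unemployment insurance (employee share): $4599.79 × 0.005 = $23.00
Vision insurance premium: $97.18
Total deductions = $241.49 + $23.00 + $97.18 = $361.67
Net pay = $4599.79 − $361.67 = $4238.12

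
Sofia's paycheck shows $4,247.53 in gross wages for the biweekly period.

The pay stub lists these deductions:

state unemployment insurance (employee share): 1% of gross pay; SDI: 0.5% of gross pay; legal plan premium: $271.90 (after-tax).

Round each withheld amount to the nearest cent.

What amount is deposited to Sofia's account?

$3,911.91

State unemployment insurance (employee share): $4,247.53 × 0.01 = $42.48
SDI: $4,247.53 × 0.005 = $21.24
Legal plan premium: $271.90
Total deductions = $42.48 + $21.24 + $271.90 = $335.62
Net pay = $4,247.53 − $335.62 = $3,911.91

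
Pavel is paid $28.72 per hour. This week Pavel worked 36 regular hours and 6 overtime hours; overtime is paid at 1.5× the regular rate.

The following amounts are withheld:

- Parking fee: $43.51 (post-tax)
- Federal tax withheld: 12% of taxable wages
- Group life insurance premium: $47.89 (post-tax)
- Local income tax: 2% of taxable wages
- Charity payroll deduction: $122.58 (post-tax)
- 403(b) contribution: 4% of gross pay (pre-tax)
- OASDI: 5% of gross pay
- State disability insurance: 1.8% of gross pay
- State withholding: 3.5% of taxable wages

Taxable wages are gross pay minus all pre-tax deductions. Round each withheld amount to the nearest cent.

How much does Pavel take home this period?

Regular pay: 36 × $28.72 = $1,033.92
Overtime pay: 6 × $28.72 × 1.5 = $258.48
Gross pay = $1,033.92 + $258.48 = $1,292.40
403(b) contribution: $1,292.40 × 0.04 = $51.70
Taxable wages = $1,292.40 − $51.70 = $1,240.70
Federal tax withheld: $1,240.70 × 0.12 = $148.88
State withholding: $1,240.70 × 0.035 = $43.42
Local income tax: $1,240.70 × 0.02 = $24.81
State disability insurance: $1,292.40 × 0.018 = $23.26
OASDI: $1,292.40 × 0.05 = $64.62
Group life insurance premium: $47.89
Charity payroll deduction: $122.58
Parking fee: $43.51
Total deductions = $51.70 + $148.88 + $43.42 + $24.81 + $23.26 + $64.62 + $47.89 + $122.58 + $43.51 = $570.67
Net pay = $1,292.40 − $570.67 = $721.73

$721.73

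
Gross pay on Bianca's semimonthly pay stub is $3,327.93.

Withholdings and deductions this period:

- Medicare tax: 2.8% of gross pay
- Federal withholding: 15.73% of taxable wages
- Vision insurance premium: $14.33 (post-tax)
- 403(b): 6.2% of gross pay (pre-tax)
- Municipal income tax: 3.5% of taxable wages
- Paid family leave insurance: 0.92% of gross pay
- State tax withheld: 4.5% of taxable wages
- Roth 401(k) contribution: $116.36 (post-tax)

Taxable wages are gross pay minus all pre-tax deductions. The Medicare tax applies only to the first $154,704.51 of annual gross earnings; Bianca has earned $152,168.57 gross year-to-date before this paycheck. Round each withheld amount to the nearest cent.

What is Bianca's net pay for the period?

403(b): $3,327.93 × 0.062 = $206.33
Taxable wages = $3,327.93 − $206.33 = $3,121.60
Federal withholding: $3,121.60 × 0.1573 = $491.03
Municipal income tax: $3,121.60 × 0.035 = $109.26
State tax withheld: $3,121.60 × 0.045 = $140.47
Paid family leave insurance: $3,327.93 × 0.0092 = $30.62
Medicare tax: only $154,704.51 − $152,168.57 = $2,535.94 of this check is subject → $2,535.94 × 0.028 = $71.01
Roth 401(k) contribution: $116.36
Vision insurance premium: $14.33
Total deductions = $206.33 + $491.03 + $109.26 + $140.47 + $30.62 + $71.01 + $116.36 + $14.33 = $1,179.41
Net pay = $3,327.93 − $1,179.41 = $2,148.52

$2,148.52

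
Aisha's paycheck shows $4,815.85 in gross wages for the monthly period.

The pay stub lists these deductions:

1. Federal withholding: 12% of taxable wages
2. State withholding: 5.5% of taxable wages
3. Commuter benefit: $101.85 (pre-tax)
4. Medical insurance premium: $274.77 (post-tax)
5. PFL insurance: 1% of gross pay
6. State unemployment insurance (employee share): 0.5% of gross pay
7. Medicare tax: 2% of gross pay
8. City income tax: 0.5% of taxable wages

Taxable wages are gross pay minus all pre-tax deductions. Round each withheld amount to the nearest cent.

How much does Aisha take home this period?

Commuter benefit: $101.85
Taxable wages = $4,815.85 − $101.85 = $4,714.00
Federal withholding: $4,714.00 × 0.12 = $565.68
State withholding: $4,714.00 × 0.055 = $259.27
City income tax: $4,714.00 × 0.005 = $23.57
Medicare tax: $4,815.85 × 0.02 = $96.32
PFL insurance: $4,815.85 × 0.01 = $48.16
State unemployment insurance (employee share): $4,815.85 × 0.005 = $24.08
Medical insurance premium: $274.77
Total deductions = $101.85 + $565.68 + $259.27 + $23.57 + $96.32 + $48.16 + $24.08 + $274.77 = $1,393.70
Net pay = $4,815.85 − $1,393.70 = $3,422.15

$3,422.15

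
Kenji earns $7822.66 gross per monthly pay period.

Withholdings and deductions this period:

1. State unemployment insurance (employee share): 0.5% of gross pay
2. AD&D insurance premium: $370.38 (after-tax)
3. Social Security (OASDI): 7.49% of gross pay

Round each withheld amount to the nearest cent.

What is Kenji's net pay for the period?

$6827.25

Social Security (OASDI): $7822.66 × 0.0749 = $585.92
State unemployment insurance (employee share): $7822.66 × 0.005 = $39.11
AD&D insurance premium: $370.38
Total deductions = $585.92 + $39.11 + $370.38 = $995.41
Net pay = $7822.66 − $995.41 = $6827.25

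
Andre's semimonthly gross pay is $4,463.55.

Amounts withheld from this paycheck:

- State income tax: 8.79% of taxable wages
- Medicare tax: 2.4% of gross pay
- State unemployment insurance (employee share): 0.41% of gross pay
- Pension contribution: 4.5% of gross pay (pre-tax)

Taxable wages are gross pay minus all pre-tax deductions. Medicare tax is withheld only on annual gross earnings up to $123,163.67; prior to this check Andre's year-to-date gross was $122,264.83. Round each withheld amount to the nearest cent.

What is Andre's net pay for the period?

$3,848.13

Pension contribution: $4,463.55 × 0.045 = $200.86
Taxable wages = $4,463.55 − $200.86 = $4,262.69
State income tax: $4,262.69 × 0.0879 = $374.69
Medicare tax: only $123,163.67 − $122,264.83 = $898.84 of this check is subject → $898.84 × 0.024 = $21.57
State unemployment insurance (employee share): $4,463.55 × 0.0041 = $18.30
Total deductions = $200.86 + $374.69 + $21.57 + $18.30 = $615.42
Net pay = $4,463.55 − $615.42 = $3,848.13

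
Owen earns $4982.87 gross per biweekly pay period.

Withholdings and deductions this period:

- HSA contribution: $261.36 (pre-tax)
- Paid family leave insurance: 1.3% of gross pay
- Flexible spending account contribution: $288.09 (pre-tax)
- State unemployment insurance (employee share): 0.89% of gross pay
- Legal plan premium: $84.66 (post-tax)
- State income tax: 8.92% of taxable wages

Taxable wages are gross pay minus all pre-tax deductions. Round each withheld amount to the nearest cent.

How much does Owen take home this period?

Flexible spending account contribution: $288.09
HSA contribution: $261.36
Pre-tax total = $288.09 + $261.36 = $549.45
Taxable wages = $4982.87 − $549.45 = $4433.42
State income tax: $4433.42 × 0.0892 = $395.46
Paid family leave insurance: $4982.87 × 0.013 = $64.78
State unemployment insurance (employee share): $4982.87 × 0.0089 = $44.35
Legal plan premium: $84.66
Total deductions = $288.09 + $261.36 + $395.46 + $64.78 + $44.35 + $84.66 = $1138.70
Net pay = $4982.87 − $1138.70 = $3844.17

$3844.17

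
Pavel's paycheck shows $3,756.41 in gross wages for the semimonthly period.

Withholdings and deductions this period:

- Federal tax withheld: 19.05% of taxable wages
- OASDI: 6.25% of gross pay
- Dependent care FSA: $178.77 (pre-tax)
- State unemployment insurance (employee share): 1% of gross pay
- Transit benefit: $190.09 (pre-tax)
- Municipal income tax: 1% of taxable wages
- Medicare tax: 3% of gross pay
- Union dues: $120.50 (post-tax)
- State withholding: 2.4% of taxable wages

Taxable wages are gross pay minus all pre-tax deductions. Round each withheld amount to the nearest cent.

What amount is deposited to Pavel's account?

$2,121.51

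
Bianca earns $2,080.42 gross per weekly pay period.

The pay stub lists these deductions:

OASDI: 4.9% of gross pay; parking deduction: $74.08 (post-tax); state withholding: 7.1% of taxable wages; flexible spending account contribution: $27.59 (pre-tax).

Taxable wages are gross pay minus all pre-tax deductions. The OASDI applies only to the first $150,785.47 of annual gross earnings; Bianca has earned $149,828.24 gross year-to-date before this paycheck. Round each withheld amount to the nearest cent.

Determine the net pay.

$1,786.10

Flexible spending account contribution: $27.59
Taxable wages = $2,080.42 − $27.59 = $2,052.83
State withholding: $2,052.83 × 0.071 = $145.75
OASDI: only $150,785.47 − $149,828.24 = $957.23 of this check is subject → $957.23 × 0.049 = $46.90
Parking deduction: $74.08
Total deductions = $27.59 + $145.75 + $46.90 + $74.08 = $294.32
Net pay = $2,080.42 − $294.32 = $1,786.10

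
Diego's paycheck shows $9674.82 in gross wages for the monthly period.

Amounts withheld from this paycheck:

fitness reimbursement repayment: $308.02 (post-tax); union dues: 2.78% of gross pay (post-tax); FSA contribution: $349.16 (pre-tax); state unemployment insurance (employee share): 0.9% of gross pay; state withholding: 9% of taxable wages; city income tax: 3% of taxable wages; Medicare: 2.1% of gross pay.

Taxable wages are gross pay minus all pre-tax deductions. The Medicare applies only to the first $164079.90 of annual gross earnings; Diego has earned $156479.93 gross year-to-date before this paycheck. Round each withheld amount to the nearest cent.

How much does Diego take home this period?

FSA contribution: $349.16
Taxable wages = $9674.82 − $349.16 = $9325.66
State withholding: $9325.66 × 0.09 = $839.31
City income tax: $9325.66 × 0.03 = $279.77
State unemployment insurance (employee share): $9674.82 × 0.009 = $87.07
Medicare: only $164079.90 − $156479.93 = $7599.97 of this check is subject → $7599.97 × 0.021 = $159.60
Fitness reimbursement repayment: $308.02
Union dues: $9674.82 × 0.0278 = $268.96
Total deductions = $349.16 + $839.31 + $279.77 + $87.07 + $159.60 + $308.02 + $268.96 = $2291.89
Net pay = $9674.82 − $2291.89 = $7382.93

$7382.93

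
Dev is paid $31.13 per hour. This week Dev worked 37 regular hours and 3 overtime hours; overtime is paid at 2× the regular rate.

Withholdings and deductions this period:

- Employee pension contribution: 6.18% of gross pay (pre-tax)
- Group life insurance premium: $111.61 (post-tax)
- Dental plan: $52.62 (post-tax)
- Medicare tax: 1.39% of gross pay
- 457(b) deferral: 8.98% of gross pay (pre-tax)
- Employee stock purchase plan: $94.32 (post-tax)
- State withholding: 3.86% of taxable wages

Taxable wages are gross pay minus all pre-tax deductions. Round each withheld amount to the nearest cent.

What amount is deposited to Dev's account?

Regular pay: 37 × $31.13 = $1,151.81
Overtime pay: 3 × $31.13 × 2 = $186.78
Gross pay = $1,151.81 + $186.78 = $1,338.59
457(b) deferral: $1,338.59 × 0.0898 = $120.21
Employee pension contribution: $1,338.59 × 0.0618 = $82.72
Pre-tax total = $120.21 + $82.72 = $202.93
Taxable wages = $1,338.59 − $202.93 = $1,135.66
State withholding: $1,135.66 × 0.0386 = $43.84
Medicare tax: $1,338.59 × 0.0139 = $18.61
Group life insurance premium: $111.61
Dental plan: $52.62
Employee stock purchase plan: $94.32
Total deductions = $120.21 + $82.72 + $43.84 + $18.61 + $111.61 + $52.62 + $94.32 = $523.93
Net pay = $1,338.59 − $523.93 = $814.66

$814.66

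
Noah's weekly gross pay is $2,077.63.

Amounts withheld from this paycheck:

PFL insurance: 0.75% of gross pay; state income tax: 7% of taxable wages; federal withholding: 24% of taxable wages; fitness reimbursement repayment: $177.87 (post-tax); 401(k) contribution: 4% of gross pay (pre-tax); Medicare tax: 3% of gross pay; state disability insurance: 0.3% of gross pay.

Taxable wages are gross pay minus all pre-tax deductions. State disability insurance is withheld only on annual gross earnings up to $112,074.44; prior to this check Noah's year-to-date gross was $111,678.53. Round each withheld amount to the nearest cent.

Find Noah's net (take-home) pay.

401(k) contribution: $2,077.63 × 0.04 = $83.11
Taxable wages = $2,077.63 − $83.11 = $1,994.52
State income tax: $1,994.52 × 0.07 = $139.62
Federal withholding: $1,994.52 × 0.24 = $478.68
PFL insurance: $2,077.63 × 0.0075 = $15.58
Medicare tax: $2,077.63 × 0.03 = $62.33
State disability insurance: only $112,074.44 − $111,678.53 = $395.91 of this check is subject → $395.91 × 0.003 = $1.19
Fitness reimbursement repayment: $177.87
Total deductions = $83.11 + $139.62 + $478.68 + $15.58 + $62.33 + $1.19 + $177.87 = $958.38
Net pay = $2,077.63 − $958.38 = $1,119.25

$1,119.25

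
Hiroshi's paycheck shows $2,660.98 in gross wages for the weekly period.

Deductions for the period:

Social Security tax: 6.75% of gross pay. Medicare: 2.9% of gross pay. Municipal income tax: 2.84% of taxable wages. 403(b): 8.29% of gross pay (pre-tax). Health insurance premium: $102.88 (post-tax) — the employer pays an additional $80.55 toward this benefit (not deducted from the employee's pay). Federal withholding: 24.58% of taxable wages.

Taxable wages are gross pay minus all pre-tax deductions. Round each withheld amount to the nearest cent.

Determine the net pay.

$1,411.55

403(b): $2,660.98 × 0.0829 = $220.60
Taxable wages = $2,660.98 − $220.60 = $2,440.38
Municipal income tax: $2,440.38 × 0.0284 = $69.31
Federal withholding: $2,440.38 × 0.2458 = $599.85
Medicare: $2,660.98 × 0.029 = $77.17
Social Security tax: $2,660.98 × 0.0675 = $179.62
Health insurance premium: $102.88
(Employer's $80.55 toward health insurance premium is not withheld from the employee.)
Total deductions = $220.60 + $69.31 + $599.85 + $77.17 + $179.62 + $102.88 = $1,249.43
Net pay = $2,660.98 − $1,249.43 = $1,411.55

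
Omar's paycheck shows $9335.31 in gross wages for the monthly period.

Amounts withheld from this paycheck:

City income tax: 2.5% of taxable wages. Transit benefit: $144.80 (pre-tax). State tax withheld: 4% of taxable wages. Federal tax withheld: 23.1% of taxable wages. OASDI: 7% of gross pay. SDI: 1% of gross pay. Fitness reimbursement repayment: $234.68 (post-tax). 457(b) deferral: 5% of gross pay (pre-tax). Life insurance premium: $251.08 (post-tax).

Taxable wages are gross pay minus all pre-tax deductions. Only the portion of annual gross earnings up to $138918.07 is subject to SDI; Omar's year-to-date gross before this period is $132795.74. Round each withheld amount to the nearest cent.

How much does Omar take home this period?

457(b) deferral: $9335.31 × 0.05 = $466.77
Transit benefit: $144.80
Pre-tax total = $466.77 + $144.80 = $611.57
Taxable wages = $9335.31 − $611.57 = $8723.74
Federal tax withheld: $8723.74 × 0.231 = $2015.18
City income tax: $8723.74 × 0.025 = $218.09
State tax withheld: $8723.74 × 0.04 = $348.95
OASDI: $9335.31 × 0.07 = $653.47
SDI: only $138918.07 − $132795.74 = $6122.33 of this check is subject → $6122.33 × 0.01 = $61.22
Life insurance premium: $251.08
Fitness reimbursement repayment: $234.68
Total deductions = $466.77 + $144.80 + $2015.18 + $218.09 + $348.95 + $653.47 + $61.22 + $251.08 + $234.68 = $4394.24
Net pay = $9335.31 − $4394.24 = $4941.07

$4941.07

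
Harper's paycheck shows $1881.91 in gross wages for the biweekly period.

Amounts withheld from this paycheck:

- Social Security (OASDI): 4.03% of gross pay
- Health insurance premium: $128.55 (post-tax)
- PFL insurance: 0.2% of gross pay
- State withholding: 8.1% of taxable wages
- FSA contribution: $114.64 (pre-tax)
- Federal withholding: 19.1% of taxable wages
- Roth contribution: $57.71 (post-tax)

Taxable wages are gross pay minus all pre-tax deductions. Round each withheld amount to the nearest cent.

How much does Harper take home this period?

FSA contribution: $114.64
Taxable wages = $1881.91 − $114.64 = $1767.27
Federal withholding: $1767.27 × 0.191 = $337.55
State withholding: $1767.27 × 0.081 = $143.15
PFL insurance: $1881.91 × 0.002 = $3.76
Social Security (OASDI): $1881.91 × 0.0403 = $75.84
Roth contribution: $57.71
Health insurance premium: $128.55
Total deductions = $114.64 + $337.55 + $143.15 + $3.76 + $75.84 + $57.71 + $128.55 = $861.20
Net pay = $1881.91 − $861.20 = $1020.71

$1020.71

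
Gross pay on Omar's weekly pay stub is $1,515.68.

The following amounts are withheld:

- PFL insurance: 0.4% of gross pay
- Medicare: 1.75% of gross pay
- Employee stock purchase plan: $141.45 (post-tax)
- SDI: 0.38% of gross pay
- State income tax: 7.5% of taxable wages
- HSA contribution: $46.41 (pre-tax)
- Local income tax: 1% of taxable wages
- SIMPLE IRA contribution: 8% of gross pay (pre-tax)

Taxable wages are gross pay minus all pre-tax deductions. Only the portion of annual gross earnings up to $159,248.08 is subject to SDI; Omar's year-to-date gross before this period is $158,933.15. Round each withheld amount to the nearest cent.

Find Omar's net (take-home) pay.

$1,058.21

HSA contribution: $46.41
SIMPLE IRA contribution: $1,515.68 × 0.08 = $121.25
Pre-tax total = $46.41 + $121.25 = $167.66
Taxable wages = $1,515.68 − $167.66 = $1,348.02
Local income tax: $1,348.02 × 0.01 = $13.48
State income tax: $1,348.02 × 0.075 = $101.10
SDI: only $159,248.08 − $158,933.15 = $314.93 of this check is subject → $314.93 × 0.0038 = $1.20
Medicare: $1,515.68 × 0.0175 = $26.52
PFL insurance: $1,515.68 × 0.004 = $6.06
Employee stock purchase plan: $141.45
Total deductions = $46.41 + $121.25 + $13.48 + $101.10 + $1.20 + $26.52 + $6.06 + $141.45 = $457.47
Net pay = $1,515.68 − $457.47 = $1,058.21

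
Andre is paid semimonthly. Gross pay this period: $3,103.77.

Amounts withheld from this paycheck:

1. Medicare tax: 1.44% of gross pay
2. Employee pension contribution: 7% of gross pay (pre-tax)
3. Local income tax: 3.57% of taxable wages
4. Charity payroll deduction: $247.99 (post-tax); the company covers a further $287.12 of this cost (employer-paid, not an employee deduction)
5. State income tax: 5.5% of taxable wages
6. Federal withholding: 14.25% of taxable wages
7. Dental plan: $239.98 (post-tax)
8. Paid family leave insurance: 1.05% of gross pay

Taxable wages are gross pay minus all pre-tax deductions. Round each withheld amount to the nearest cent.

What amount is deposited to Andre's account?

Employee pension contribution: $3,103.77 × 0.07 = $217.26
Taxable wages = $3,103.77 − $217.26 = $2,886.51
Local income tax: $2,886.51 × 0.0357 = $103.05
State income tax: $2,886.51 × 0.055 = $158.76
Federal withholding: $2,886.51 × 0.1425 = $411.33
Medicare tax: $3,103.77 × 0.0144 = $44.69
Paid family leave insurance: $3,103.77 × 0.0105 = $32.59
Dental plan: $239.98
Charity payroll deduction: $247.99
(Employer's $287.12 toward charity payroll deduction is not withheld from the employee.)
Total deductions = $217.26 + $103.05 + $158.76 + $411.33 + $44.69 + $32.59 + $239.98 + $247.99 = $1,455.65
Net pay = $3,103.77 − $1,455.65 = $1,648.12

$1,648.12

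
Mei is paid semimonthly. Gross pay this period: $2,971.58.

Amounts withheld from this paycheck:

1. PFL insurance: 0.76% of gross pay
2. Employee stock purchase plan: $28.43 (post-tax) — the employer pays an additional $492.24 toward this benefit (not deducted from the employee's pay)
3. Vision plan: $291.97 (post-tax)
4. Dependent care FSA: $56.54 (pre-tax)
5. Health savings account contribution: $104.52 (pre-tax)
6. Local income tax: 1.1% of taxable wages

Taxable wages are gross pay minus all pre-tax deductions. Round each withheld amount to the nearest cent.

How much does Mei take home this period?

$2,436.62

Health savings account contribution: $104.52
Dependent care FSA: $56.54
Pre-tax total = $104.52 + $56.54 = $161.06
Taxable wages = $2,971.58 − $161.06 = $2,810.52
Local income tax: $2,810.52 × 0.011 = $30.92
PFL insurance: $2,971.58 × 0.0076 = $22.58
Vision plan: $291.97
Employee stock purchase plan: $28.43
(Employer's $492.24 toward employee stock purchase plan is not withheld from the employee.)
Total deductions = $104.52 + $56.54 + $30.92 + $22.58 + $291.97 + $28.43 = $534.96
Net pay = $2,971.58 − $534.96 = $2,436.62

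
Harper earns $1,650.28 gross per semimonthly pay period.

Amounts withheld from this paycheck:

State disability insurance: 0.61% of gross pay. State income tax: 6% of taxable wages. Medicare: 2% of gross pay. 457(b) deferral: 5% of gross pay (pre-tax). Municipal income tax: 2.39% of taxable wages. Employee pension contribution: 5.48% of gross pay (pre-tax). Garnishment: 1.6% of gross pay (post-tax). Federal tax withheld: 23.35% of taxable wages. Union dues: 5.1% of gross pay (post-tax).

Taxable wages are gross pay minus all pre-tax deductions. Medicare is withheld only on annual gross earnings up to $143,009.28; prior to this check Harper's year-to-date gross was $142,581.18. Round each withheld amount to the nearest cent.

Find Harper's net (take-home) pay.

Employee pension contribution: $1,650.28 × 0.0548 = $90.44
457(b) deferral: $1,650.28 × 0.05 = $82.51
Pre-tax total = $90.44 + $82.51 = $172.95
Taxable wages = $1,650.28 − $172.95 = $1,477.33
State income tax: $1,477.33 × 0.06 = $88.64
Municipal income tax: $1,477.33 × 0.0239 = $35.31
Federal tax withheld: $1,477.33 × 0.2335 = $344.96
State disability insurance: $1,650.28 × 0.0061 = $10.07
Medicare: only $143,009.28 − $142,581.18 = $428.10 of this check is subject → $428.10 × 0.02 = $8.56
Union dues: $1,650.28 × 0.051 = $84.16
Garnishment: $1,650.28 × 0.016 = $26.40
Total deductions = $90.44 + $82.51 + $88.64 + $35.31 + $344.96 + $10.07 + $8.56 + $84.16 + $26.40 = $771.05
Net pay = $1,650.28 − $771.05 = $879.23

$879.23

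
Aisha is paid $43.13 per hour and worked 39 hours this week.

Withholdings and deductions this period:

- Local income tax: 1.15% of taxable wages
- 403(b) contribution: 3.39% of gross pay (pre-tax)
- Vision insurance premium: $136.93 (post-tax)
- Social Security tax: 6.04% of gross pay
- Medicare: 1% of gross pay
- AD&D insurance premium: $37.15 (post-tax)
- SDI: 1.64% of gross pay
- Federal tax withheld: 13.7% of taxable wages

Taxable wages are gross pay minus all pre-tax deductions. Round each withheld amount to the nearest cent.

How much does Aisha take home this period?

Gross pay: 39 × $43.13 = $1,682.07
403(b) contribution: $1,682.07 × 0.0339 = $57.02
Taxable wages = $1,682.07 − $57.02 = $1,625.05
Local income tax: $1,625.05 × 0.0115 = $18.69
Federal tax withheld: $1,625.05 × 0.137 = $222.63
Medicare: $1,682.07 × 0.01 = $16.82
Social Security tax: $1,682.07 × 0.0604 = $101.60
SDI: $1,682.07 × 0.0164 = $27.59
AD&D insurance premium: $37.15
Vision insurance premium: $136.93
Total deductions = $57.02 + $18.69 + $222.63 + $16.82 + $101.60 + $27.59 + $37.15 + $136.93 = $618.43
Net pay = $1,682.07 − $618.43 = $1,063.64

$1,063.64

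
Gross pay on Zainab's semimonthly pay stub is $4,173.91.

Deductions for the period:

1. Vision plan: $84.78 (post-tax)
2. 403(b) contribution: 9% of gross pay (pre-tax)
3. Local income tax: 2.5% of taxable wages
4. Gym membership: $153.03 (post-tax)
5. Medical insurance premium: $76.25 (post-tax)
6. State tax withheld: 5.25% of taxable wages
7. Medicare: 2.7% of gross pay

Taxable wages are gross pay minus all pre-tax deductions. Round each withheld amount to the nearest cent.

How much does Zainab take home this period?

403(b) contribution: $4,173.91 × 0.09 = $375.65
Taxable wages = $4,173.91 − $375.65 = $3,798.26
Local income tax: $3,798.26 × 0.025 = $94.96
State tax withheld: $3,798.26 × 0.0525 = $199.41
Medicare: $4,173.91 × 0.027 = $112.70
Vision plan: $84.78
Gym membership: $153.03
Medical insurance premium: $76.25
Total deductions = $375.65 + $94.96 + $199.41 + $112.70 + $84.78 + $153.03 + $76.25 = $1,096.78
Net pay = $4,173.91 − $1,096.78 = $3,077.13

$3,077.13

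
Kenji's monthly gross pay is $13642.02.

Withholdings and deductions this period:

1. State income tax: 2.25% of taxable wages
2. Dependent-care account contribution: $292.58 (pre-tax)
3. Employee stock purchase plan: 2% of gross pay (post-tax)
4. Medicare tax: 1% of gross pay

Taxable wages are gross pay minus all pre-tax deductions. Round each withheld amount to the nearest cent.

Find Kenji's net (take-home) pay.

$12639.82

Dependent-care account contribution: $292.58
Taxable wages = $13642.02 − $292.58 = $13349.44
State income tax: $13349.44 × 0.0225 = $300.36
Medicare tax: $13642.02 × 0.01 = $136.42
Employee stock purchase plan: $13642.02 × 0.02 = $272.84
Total deductions = $292.58 + $300.36 + $136.42 + $272.84 = $1002.20
Net pay = $13642.02 − $1002.20 = $12639.82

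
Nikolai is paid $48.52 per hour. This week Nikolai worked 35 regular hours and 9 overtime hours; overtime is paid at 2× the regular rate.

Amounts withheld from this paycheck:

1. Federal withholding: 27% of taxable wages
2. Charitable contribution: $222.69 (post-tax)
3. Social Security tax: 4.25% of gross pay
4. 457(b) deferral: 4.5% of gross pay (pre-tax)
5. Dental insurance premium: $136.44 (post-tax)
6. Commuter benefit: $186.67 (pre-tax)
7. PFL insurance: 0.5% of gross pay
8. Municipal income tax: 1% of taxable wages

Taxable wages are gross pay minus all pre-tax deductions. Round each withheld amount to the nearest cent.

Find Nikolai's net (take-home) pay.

$1,152.52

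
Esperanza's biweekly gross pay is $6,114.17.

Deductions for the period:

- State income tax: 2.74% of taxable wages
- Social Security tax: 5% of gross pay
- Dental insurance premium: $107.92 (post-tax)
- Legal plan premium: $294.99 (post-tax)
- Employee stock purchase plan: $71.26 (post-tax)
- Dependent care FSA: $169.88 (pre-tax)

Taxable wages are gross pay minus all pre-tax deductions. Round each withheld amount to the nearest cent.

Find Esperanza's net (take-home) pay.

Dependent care FSA: $169.88
Taxable wages = $6,114.17 − $169.88 = $5,944.29
State income tax: $5,944.29 × 0.0274 = $162.87
Social Security tax: $6,114.17 × 0.05 = $305.71
Employee stock purchase plan: $71.26
Legal plan premium: $294.99
Dental insurance premium: $107.92
Total deductions = $169.88 + $162.87 + $305.71 + $71.26 + $294.99 + $107.92 = $1,112.63
Net pay = $6,114.17 − $1,112.63 = $5,001.54

$5,001.54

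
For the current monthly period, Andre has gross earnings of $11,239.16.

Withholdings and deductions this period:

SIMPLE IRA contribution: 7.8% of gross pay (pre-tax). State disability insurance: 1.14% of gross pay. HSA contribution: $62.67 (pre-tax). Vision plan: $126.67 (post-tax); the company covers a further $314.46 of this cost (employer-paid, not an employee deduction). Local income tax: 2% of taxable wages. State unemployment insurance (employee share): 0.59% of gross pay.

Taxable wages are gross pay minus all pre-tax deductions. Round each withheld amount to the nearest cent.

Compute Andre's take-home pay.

$9,772.73

SIMPLE IRA contribution: $11,239.16 × 0.078 = $876.65
HSA contribution: $62.67
Pre-tax total = $876.65 + $62.67 = $939.32
Taxable wages = $11,239.16 − $939.32 = $10,299.84
Local income tax: $10,299.84 × 0.02 = $206.00
State unemployment insurance (employee share): $11,239.16 × 0.0059 = $66.31
State disability insurance: $11,239.16 × 0.0114 = $128.13
Vision plan: $126.67
(Employer's $314.46 toward vision plan is not withheld from the employee.)
Total deductions = $876.65 + $62.67 + $206.00 + $66.31 + $128.13 + $126.67 = $1,466.43
Net pay = $11,239.16 − $1,466.43 = $9,772.73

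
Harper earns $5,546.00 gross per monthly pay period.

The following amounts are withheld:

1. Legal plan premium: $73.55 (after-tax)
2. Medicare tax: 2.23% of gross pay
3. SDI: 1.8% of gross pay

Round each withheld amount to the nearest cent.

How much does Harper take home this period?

SDI: $5,546.00 × 0.018 = $99.83
Medicare tax: $5,546.00 × 0.0223 = $123.68
Legal plan premium: $73.55
Total deductions = $99.83 + $123.68 + $73.55 = $297.06
Net pay = $5,546.00 − $297.06 = $5,248.94

$5,248.94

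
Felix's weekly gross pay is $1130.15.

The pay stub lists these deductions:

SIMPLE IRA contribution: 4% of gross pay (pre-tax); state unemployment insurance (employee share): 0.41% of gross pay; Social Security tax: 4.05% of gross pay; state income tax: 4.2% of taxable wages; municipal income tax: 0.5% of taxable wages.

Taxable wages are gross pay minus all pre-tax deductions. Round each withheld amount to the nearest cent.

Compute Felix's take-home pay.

$983.55

SIMPLE IRA contribution: $1130.15 × 0.04 = $45.21
Taxable wages = $1130.15 − $45.21 = $1084.94
State income tax: $1084.94 × 0.042 = $45.57
Municipal income tax: $1084.94 × 0.005 = $5.42
State unemployment insurance (employee share): $1130.15 × 0.0041 = $4.63
Social Security tax: $1130.15 × 0.0405 = $45.77
Total deductions = $45.21 + $45.57 + $5.42 + $4.63 + $45.77 = $146.60
Net pay = $1130.15 − $146.60 = $983.55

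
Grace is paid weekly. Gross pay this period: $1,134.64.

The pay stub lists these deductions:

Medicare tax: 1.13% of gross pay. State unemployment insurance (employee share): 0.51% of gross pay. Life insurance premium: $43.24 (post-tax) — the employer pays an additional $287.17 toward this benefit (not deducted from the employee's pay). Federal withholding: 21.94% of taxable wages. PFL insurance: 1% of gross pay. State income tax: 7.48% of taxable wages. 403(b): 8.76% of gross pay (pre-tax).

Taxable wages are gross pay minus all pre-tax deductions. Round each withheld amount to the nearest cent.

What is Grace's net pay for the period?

$657.48

403(b): $1,134.64 × 0.0876 = $99.39
Taxable wages = $1,134.64 − $99.39 = $1,035.25
State income tax: $1,035.25 × 0.0748 = $77.44
Federal withholding: $1,035.25 × 0.2194 = $227.13
State unemployment insurance (employee share): $1,134.64 × 0.0051 = $5.79
Medicare tax: $1,134.64 × 0.0113 = $12.82
PFL insurance: $1,134.64 × 0.01 = $11.35
Life insurance premium: $43.24
(Employer's $287.17 toward life insurance premium is not withheld from the employee.)
Total deductions = $99.39 + $77.44 + $227.13 + $5.79 + $12.82 + $11.35 + $43.24 = $477.16
Net pay = $1,134.64 − $477.16 = $657.48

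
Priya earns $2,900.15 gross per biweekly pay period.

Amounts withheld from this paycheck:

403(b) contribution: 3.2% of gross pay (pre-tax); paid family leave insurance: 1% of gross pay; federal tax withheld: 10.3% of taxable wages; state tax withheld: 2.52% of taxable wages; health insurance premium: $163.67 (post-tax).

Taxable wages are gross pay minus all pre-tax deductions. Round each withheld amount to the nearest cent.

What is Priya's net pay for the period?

$2,254.77

403(b) contribution: $2,900.15 × 0.032 = $92.80
Taxable wages = $2,900.15 − $92.80 = $2,807.35
State tax withheld: $2,807.35 × 0.0252 = $70.75
Federal tax withheld: $2,807.35 × 0.103 = $289.16
Paid family leave insurance: $2,900.15 × 0.01 = $29.00
Health insurance premium: $163.67
Total deductions = $92.80 + $70.75 + $289.16 + $29.00 + $163.67 = $645.38
Net pay = $2,900.15 − $645.38 = $2,254.77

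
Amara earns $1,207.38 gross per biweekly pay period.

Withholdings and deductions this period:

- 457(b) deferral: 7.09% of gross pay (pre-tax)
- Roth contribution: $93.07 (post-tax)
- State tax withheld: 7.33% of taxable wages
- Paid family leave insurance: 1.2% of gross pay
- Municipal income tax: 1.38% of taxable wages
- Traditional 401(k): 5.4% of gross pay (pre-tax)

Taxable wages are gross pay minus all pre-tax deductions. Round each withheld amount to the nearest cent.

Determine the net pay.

$856.99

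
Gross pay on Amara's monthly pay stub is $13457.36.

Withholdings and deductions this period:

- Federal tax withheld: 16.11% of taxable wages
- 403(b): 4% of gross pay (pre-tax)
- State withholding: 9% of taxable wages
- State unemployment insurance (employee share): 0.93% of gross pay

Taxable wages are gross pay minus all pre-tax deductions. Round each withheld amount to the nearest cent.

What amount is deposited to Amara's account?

$9549.94

403(b): $13457.36 × 0.04 = $538.29
Taxable wages = $13457.36 − $538.29 = $12919.07
State withholding: $12919.07 × 0.09 = $1162.72
Federal tax withheld: $12919.07 × 0.1611 = $2081.26
State unemployment insurance (employee share): $13457.36 × 0.0093 = $125.15
Total deductions = $538.29 + $1162.72 + $2081.26 + $125.15 = $3907.42
Net pay = $13457.36 − $3907.42 = $9549.94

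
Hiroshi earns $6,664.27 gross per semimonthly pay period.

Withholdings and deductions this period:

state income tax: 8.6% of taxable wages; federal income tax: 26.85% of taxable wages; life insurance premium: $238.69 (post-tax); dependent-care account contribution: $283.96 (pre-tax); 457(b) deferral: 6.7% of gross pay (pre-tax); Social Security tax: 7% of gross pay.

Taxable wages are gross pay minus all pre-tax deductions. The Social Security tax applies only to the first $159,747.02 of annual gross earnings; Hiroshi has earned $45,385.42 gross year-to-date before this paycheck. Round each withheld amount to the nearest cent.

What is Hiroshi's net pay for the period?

$3,125.07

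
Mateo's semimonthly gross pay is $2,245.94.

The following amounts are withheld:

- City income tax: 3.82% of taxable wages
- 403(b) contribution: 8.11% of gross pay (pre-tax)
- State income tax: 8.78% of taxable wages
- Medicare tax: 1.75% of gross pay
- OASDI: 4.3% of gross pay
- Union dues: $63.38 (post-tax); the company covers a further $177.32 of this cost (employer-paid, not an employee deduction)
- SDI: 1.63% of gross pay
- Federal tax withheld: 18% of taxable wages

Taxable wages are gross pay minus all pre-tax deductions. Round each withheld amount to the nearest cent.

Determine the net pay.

$1,196.40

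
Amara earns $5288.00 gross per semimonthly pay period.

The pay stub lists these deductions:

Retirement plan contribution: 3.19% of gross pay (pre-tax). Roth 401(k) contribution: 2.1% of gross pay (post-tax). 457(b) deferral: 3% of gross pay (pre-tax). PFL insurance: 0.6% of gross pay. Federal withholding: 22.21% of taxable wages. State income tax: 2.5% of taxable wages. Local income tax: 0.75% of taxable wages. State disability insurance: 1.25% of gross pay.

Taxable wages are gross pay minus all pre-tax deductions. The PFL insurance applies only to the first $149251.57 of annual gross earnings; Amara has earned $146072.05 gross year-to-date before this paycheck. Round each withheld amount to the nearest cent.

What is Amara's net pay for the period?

$3501.45

457(b) deferral: $5288.00 × 0.03 = $158.64
Retirement plan contribution: $5288.00 × 0.0319 = $168.69
Pre-tax total = $158.64 + $168.69 = $327.33
Taxable wages = $5288.00 − $327.33 = $4960.67
Federal withholding: $4960.67 × 0.2221 = $1101.76
Local income tax: $4960.67 × 0.0075 = $37.21
State income tax: $4960.67 × 0.025 = $124.02
PFL insurance: only $149251.57 − $146072.05 = $3179.52 of this check is subject → $3179.52 × 0.006 = $19.08
State disability insurance: $5288.00 × 0.0125 = $66.10
Roth 401(k) contribution: $5288.00 × 0.021 = $111.05
Total deductions = $158.64 + $168.69 + $1101.76 + $37.21 + $124.02 + $19.08 + $66.10 + $111.05 = $1786.55
Net pay = $5288.00 − $1786.55 = $3501.45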